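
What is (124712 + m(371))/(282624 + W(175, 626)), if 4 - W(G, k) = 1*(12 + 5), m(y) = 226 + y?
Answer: 125309/282611 ≈ 0.44340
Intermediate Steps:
W(G, k) = -13 (W(G, k) = 4 - (12 + 5) = 4 - 17 = -13)
(124712 + m(371))/(282624 + W(175, 626)) = (124712 + (226 + 371))/(282624 - 13) = (124712 + 597)/282611 = 125309*(1/282611) = 125309/282611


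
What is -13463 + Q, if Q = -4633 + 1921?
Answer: -16175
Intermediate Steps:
Q = -2712
-13463 + Q = -13463 - 2712 = -16175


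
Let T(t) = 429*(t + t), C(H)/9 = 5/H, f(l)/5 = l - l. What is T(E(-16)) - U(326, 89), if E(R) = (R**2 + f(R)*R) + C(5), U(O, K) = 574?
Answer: 226796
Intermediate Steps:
f(l) = 0 (f(l) = 5*(l - l) = 5*0 = 0)
C(H) = 45/H (C(H) = 9*(5/H) = 45/H)
E(R) = 9 + R**2 (E(R) = (R**2 + 0*R) + 45/5 = (R**2 + 0) + 45*(1/5) = R**2 + 9 = 9 + R**2)
T(t) = 858*t (T(t) = 429*(2*t) = 858*t)
T(E(-16)) - U(326, 89) = 858*(9 + (-16)**2) - 1*574 = 858*(9 + 256) - 574 = 858*265 - 574 = 227370 - 574 = 226796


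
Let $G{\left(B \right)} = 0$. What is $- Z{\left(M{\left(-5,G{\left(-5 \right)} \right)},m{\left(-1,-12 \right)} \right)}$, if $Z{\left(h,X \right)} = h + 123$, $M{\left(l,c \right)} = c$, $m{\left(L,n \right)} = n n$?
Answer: $-123$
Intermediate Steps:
$m{\left(L,n \right)} = n^{2}$
$Z{\left(h,X \right)} = 123 + h$
$- Z{\left(M{\left(-5,G{\left(-5 \right)} \right)},m{\left(-1,-12 \right)} \right)} = - (123 + 0) = \left(-1\right) 123 = -123$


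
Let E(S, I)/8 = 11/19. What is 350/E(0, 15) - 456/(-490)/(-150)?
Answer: 20363953/269500 ≈ 75.562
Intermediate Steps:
E(S, I) = 88/19 (E(S, I) = 8*(11/19) = 88/19)
350/E(0, 15) - 456/(-490)/(-150) = 350/(88/19) - 456/(-490)/(-150) = 350*(19/88) - 456*(-1/490)*(-1/150) = 3325/44 + (228/245)*(-1/150) = 3325/44 - 38/6125 = 20363953/269500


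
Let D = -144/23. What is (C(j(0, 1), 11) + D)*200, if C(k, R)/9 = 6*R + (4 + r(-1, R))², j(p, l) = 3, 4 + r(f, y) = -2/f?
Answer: 2869200/23 ≈ 1.2475e+5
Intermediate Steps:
r(f, y) = -4 - 2/f
C(k, R) = 36 + 54*R (C(k, R) = 9*(6*R + (4 + (-4 - 2/(-1)))²) = 9*(6*R + (4 + (-4 - 2*(-1)))²) = 9*(6*R + (4 + (-4 + 2))²) = 9*(6*R + (4 - 2)²) = 9*(6*R + 2²) = 9*(6*R + 4) = 9*(4 + 6*R) = 36 + 54*R)
D = -144/23 (D = -144*1/23 = -144/23 ≈ -6.2609)
(C(j(0, 1), 11) + D)*200 = ((36 + 54*11) - 144/23)*200 = ((36 + 594) - 144/23)*200 = (630 - 144/23)*200 = (14346/23)*200 = 2869200/23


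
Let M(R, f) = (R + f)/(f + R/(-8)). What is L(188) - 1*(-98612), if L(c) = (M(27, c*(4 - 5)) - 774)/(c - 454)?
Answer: 20080263129/203623 ≈ 98615.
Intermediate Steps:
M(R, f) = (R + f)/(f - R/8) (M(R, f) = (R + f)/(f + R*(-⅛)) = (R + f)/(f - R/8))
L(c) = (-774 + 8*(27 - c)/(-27 - 8*c))/(-454 + c) (L(c) = (8*(27 + c*(4 - 5))/(-1*27 + 8*(c*(4 - 5))) - 774)/(c - 454) = (8*(27 + c*(-1))/(-27 + 8*(c*(-1))) - 774)/(-454 + c) = (8*(27 - c)/(-27 + 8*(-c)) - 774)/(-454 + c) = (8*(27 - c)/(-27 - 8*c) - 774)/(-454 + c) = (-774 + 8*(27 - c)/(-27 - 8*c))/(-454 + c))
L(188) - 1*(-98612) = 2*(10557 + 3092*188)/((-454 + 188)*(-27 - 8*188)) - 1*(-98612) = 2*(10557 + 581296)/(-266*(-27 - 1504)) + 98612 = 2*(-1/266)*591853/(-1531) + 98612 = 2*(-1/266)*(-1/1531)*591853 + 98612 = 591853/203623 + 98612 = 20080263129/203623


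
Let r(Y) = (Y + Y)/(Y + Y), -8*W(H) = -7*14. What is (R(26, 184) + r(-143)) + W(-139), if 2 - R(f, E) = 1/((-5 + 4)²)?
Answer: 57/4 ≈ 14.250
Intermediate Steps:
R(f, E) = 1 (R(f, E) = 2 - 1/((-5 + 4)²) = 2 - 1/((-1)²) = 2 - 1/1 = 2 - 1*1 = 2 - 1 = 1)
W(H) = 49/4 (W(H) = -(-7)*14/8 = -⅛*(-98) = 49/4)
r(Y) = 1 (r(Y) = (2*Y)/((2*Y)) = (2*Y)*(1/(2*Y)) = 1)
(R(26, 184) + r(-143)) + W(-139) = (1 + 1) + 49/4 = 2 + 49/4 = 57/4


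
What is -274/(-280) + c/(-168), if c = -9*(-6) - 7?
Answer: 587/840 ≈ 0.69881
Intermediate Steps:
c = 47 (c = 54 - 7 = 47)
-274/(-280) + c/(-168) = -274/(-280) + 47/(-168) = -274*(-1/280) + 47*(-1/168) = 137/140 - 47/168 = 587/840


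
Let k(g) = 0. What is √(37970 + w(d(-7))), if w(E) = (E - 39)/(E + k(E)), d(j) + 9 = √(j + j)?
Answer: √3*√((113926 - 12657*I*√14)/(9 - I*√14)) ≈ 194.87 + 0.0039412*I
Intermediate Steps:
d(j) = -9 + √2*√j (d(j) = -9 + √(j + j) = -9 + √(2*j) = -9 + √2*√j)
w(E) = (-39 + E)/E (w(E) = (E - 39)/(E + 0) = (-39 + E)/E)
√(37970 + w(d(-7))) = √(37970 + (-39 + (-9 + √2*√(-7)))/(-9 + √2*√(-7))) = √(37970 + (-39 + (-9 + √2*(I*√7)))/(-9 + √2*(I*√7))) = √(37970 + (-39 + (-9 + I*√14))/(-9 + I*√14)) = √(37970 + (-48 + I*√14)/(-9 + I*√14))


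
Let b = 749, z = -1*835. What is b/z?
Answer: -749/835 ≈ -0.89701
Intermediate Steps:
z = -835
b/z = 749/(-835) = 749*(-1/835) = -749/835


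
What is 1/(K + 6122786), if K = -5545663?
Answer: 1/577123 ≈ 1.7327e-6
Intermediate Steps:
1/(K + 6122786) = 1/(-5545663 + 6122786) = 1/577123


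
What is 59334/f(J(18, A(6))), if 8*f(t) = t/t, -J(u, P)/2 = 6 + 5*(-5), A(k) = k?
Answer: 474672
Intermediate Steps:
J(u, P) = 38 (J(u, P) = -2*(6 + 5*(-5)) = -2*(6 - 25) = -2*(-19) = 38)
f(t) = 1/8 (f(t) = (t/t)/8 = (1/8)*1 = 1/8)
59334/f(J(18, A(6))) = 59334/(1/8) = 59334*8 = 474672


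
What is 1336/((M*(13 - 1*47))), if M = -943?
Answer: 668/16031 ≈ 0.041669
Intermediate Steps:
1336/((M*(13 - 1*47))) = 1336/((-943*(13 - 1*47))) = 1336/((-943*(13 - 47))) = 1336/((-943*(-34))) = 1336/32062 = 1336*(1/32062) = 668/16031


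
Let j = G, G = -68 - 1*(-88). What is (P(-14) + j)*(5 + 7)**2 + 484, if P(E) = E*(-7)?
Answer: 17476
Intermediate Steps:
P(E) = -7*E
G = 20 (G = -68 + 88 = 20)
j = 20
(P(-14) + j)*(5 + 7)**2 + 484 = (-7*(-14) + 20)*(5 + 7)**2 + 484 = (98 + 20)*12**2 + 484 = 118*144 + 484 = 16992 + 484 = 17476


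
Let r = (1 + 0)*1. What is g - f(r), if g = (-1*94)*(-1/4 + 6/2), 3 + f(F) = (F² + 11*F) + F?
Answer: -537/2 ≈ -268.50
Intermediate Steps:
r = 1 (r = 1*1 = 1)
f(F) = -3 + F² + 12*F (f(F) = -3 + ((F² + 11*F) + F) = -3 + (F² + 12*F) = -3 + F² + 12*F)
g = -517/2 (g = -94*(-1*¼ + 6*(½)) = -94*(-¼ + 3) = -94*11/4 = -517/2 ≈ -258.50)
g - f(r) = -517/2 - (-3 + 1² + 12*1) = -517/2 - (-3 + 1 + 12) = -517/2 - 1*10 = -517/2 - 10 = -537/2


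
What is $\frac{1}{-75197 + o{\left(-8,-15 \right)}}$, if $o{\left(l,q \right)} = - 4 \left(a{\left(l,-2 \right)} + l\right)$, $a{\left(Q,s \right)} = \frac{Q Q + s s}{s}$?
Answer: $- \frac{1}{75029} \approx -1.3328 \cdot 10^{-5}$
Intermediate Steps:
$a{\left(Q,s \right)} = \frac{Q^{2} + s^{2}}{s}$
$o{\left(l,q \right)} = 8 - 4 l + 2 l^{2}$ ($o{\left(l,q \right)} = - 4 \left(\left(-2 + \frac{l^{2}}{-2}\right) + l\right) = - 4 \left(\left(-2 + l^{2} \left(- \frac{1}{2}\right)\right) + l\right) = - 4 \left(\left(-2 - \frac{l^{2}}{2}\right) + l\right) = - 4 \left(-2 + l - \frac{l^{2}}{2}\right) = 8 - 4 l + 2 l^{2}$)
$\frac{1}{-75197 + o{\left(-8,-15 \right)}} = \frac{1}{-75197 + \left(8 - -32 + 2 \left(-8\right)^{2}\right)} = \frac{1}{-75197 + \left(8 + 32 + 2 \cdot 64\right)} = \frac{1}{-75197 + \left(8 + 32 + 128\right)} = \frac{1}{-75197 + 168} = \frac{1}{-75029} = - \frac{1}{75029}$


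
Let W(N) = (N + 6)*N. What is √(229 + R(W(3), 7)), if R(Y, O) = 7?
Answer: 2*√59 ≈ 15.362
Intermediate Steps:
W(N) = N*(6 + N) (W(N) = (6 + N)*N = N*(6 + N))
√(229 + R(W(3), 7)) = √(229 + 7) = √236 = 2*√59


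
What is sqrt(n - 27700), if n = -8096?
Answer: 2*I*sqrt(8949) ≈ 189.2*I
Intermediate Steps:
sqrt(n - 27700) = sqrt(-8096 - 27700) = sqrt(-35796) = 2*I*sqrt(8949)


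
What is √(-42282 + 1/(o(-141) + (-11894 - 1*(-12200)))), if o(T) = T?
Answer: I*√1151127285/165 ≈ 205.63*I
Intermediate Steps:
√(-42282 + 1/(o(-141) + (-11894 - 1*(-12200)))) = √(-42282 + 1/(-141 + (-11894 - 1*(-12200)))) = √(-42282 + 1/(-141 + (-11894 + 12200))) = √(-42282 + 1/(-141 + 306)) = √(-42282 + 1/165) = √(-6976529/165) = I*√1151127285/165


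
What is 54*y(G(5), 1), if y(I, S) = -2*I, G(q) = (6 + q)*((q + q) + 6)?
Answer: -19008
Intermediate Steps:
G(q) = (6 + q)*(6 + 2*q) (G(q) = (6 + q)*(2*q + 6) = (6 + q)*(6 + 2*q))
54*y(G(5), 1) = 54*(-2*(36 + 2*5**2 + 18*5)) = 54*(-2*(36 + 2*25 + 90)) = 54*(-2*(36 + 50 + 90)) = 54*(-2*176) = 54*(-352) = -19008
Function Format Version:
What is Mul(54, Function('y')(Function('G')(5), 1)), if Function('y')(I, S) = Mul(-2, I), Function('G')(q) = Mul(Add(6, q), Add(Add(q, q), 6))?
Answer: -19008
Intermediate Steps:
Function('G')(q) = Mul(Add(6, q), Add(6, Mul(2, q))) (Function('G')(q) = Mul(Add(6, q), Add(Mul(2, q), 6)) = Mul(Add(6, q), Add(6, Mul(2, q))))
Mul(54, Function('y')(Function('G')(5), 1)) = Mul(54, Mul(-2, Add(36, Mul(2, Pow(5, 2)), Mul(18, 5)))) = Mul(54, Mul(-2, Add(36, Mul(2, 25), 90))) = Mul(54, Mul(-2, Add(36, 50, 90))) = Mul(54, Mul(-2, 176)) = Mul(54, -352) = -19008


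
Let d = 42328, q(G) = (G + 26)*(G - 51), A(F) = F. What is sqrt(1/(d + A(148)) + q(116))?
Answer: sqrt(4163215914739)/21238 ≈ 96.073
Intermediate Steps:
q(G) = (-51 + G)*(26 + G) (q(G) = (26 + G)*(-51 + G) = (-51 + G)*(26 + G))
sqrt(1/(d + A(148)) + q(116)) = sqrt(1/(42328 + 148) + (-1326 + 116**2 - 25*116)) = sqrt(1/42476 + (-1326 + 13456 - 2900)) = sqrt(1/42476 + 9230) = sqrt(392053481/42476) = sqrt(4163215914739)/21238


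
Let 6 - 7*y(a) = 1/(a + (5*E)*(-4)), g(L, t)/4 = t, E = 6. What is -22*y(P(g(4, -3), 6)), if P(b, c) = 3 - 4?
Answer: -1454/77 ≈ -18.883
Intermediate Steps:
g(L, t) = 4*t
P(b, c) = -1
y(a) = 6/7 - 1/(7*(-120 + a)) (y(a) = 6/7 - 1/(7*(a + (5*6)*(-4))) = 6/7 - 1/(7*(a + 30*(-4))) = 6/7 - 1/(7*(a - 120)) = 6/7 - 1/(7*(-120 + a)))
-22*y(P(g(4, -3), 6)) = -22*(-721 + 6*(-1))/(7*(-120 - 1)) = -22*(-721 - 6)/(7*(-121)) = -22*(-1)*(-727)/(7*121) = -22*727/847 = -1454/77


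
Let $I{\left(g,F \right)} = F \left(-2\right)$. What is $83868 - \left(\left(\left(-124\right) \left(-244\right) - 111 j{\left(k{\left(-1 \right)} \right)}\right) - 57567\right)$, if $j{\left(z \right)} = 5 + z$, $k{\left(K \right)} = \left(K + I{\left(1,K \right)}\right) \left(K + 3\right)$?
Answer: $111956$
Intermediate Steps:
$I{\left(g,F \right)} = - 2 F$
$k{\left(K \right)} = - K \left(3 + K\right)$ ($k{\left(K \right)} = \left(K - 2 K\right) \left(K + 3\right) = - K \left(3 + K\right)$)
$83868 - \left(\left(\left(-124\right) \left(-244\right) - 111 j{\left(k{\left(-1 \right)} \right)}\right) - 57567\right) = 83868 - \left(\left(\left(-124\right) \left(-244\right) - 111 \left(5 - \left(-3 - -1\right)\right)\right) - 57567\right) = 83868 - \left(\left(30256 - 111 \left(5 - \left(-3 + 1\right)\right)\right) - 57567\right) = 83868 - \left(\left(30256 - 111 \left(5 - -2\right)\right) - 57567\right) = 83868 - \left(\left(30256 - 111 \left(5 + 2\right)\right) - 57567\right) = 83868 - \left(\left(30256 - 777\right) - 57567\right) = 83868 - \left(29479 - 57567\right) = 83868 - -28088 = 83868 + 28088 = 111956$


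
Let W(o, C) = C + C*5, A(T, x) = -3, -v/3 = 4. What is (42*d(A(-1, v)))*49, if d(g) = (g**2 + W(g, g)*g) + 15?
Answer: 160524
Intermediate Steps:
v = -12 (v = -3*4 = -12)
W(o, C) = 6*C (W(o, C) = C + 5*C = 6*C)
d(g) = 15 + 7*g**2 (d(g) = (g**2 + (6*g)*g) + 15 = (g**2 + 6*g**2) + 15 = 7*g**2 + 15 = 15 + 7*g**2)
(42*d(A(-1, v)))*49 = (42*(15 + 7*(-3)**2))*49 = (42*(15 + 7*9))*49 = (42*(15 + 63))*49 = (42*78)*49 = 3276*49 = 160524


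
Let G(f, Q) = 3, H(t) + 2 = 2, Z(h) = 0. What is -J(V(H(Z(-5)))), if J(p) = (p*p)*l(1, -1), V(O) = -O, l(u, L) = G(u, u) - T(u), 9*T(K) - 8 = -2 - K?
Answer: 0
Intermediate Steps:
H(t) = 0 (H(t) = -2 + 2 = 0)
T(K) = ⅔ - K/9 (T(K) = 8/9 + (-2 - K)/9 = 8/9 + (-2/9 - K/9) = ⅔ - K/9)
l(u, L) = 7/3 + u/9 (l(u, L) = 3 - (⅔ - u/9) = 3 + (-⅔ + u/9) = 7/3 + u/9)
J(p) = 22*p²/9 (J(p) = (p*p)*(7/3 + (⅑)*1) = p²*(7/3 + ⅑) = p²*(22/9) = 22*p²/9)
-J(V(H(Z(-5)))) = -22*(-1*0)²/9 = -22*0²/9 = -22*0/9 = -1*0 = 0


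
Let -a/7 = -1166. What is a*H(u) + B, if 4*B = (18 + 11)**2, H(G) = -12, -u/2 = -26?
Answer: -390935/4 ≈ -97734.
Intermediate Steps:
u = 52 (u = -2*(-26) = 52)
a = 8162 (a = -7*(-1166) = 8162)
B = 841/4 (B = (18 + 11)**2/4 = (1/4)*29**2 = (1/4)*841 = 841/4 ≈ 210.25)
a*H(u) + B = 8162*(-12) + 841/4 = -97944 + 841/4 = -390935/4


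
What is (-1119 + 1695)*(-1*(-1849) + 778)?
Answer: 1513152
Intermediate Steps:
(-1119 + 1695)*(-1*(-1849) + 778) = 576*(1849 + 778) = 576*2627 = 1513152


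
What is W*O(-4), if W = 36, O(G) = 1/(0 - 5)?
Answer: -36/5 ≈ -7.2000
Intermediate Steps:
O(G) = -⅕ (O(G) = 1/(-5) = -⅕)
W*O(-4) = 36*(-⅕) = -36/5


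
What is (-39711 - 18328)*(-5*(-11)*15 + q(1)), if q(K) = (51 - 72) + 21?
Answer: -47882175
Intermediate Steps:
q(K) = 0 (q(K) = -21 + 21 = 0)
(-39711 - 18328)*(-5*(-11)*15 + q(1)) = (-39711 - 18328)*(-5*(-11)*15 + 0) = -58039*(55*15 + 0) = -58039*(825 + 0) = -58039*825 = -47882175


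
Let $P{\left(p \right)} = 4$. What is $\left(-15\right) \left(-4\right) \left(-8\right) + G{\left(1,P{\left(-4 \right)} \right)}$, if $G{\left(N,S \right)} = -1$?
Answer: $-481$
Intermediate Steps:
$\left(-15\right) \left(-4\right) \left(-8\right) + G{\left(1,P{\left(-4 \right)} \right)} = \left(-15\right) \left(-4\right) \left(-8\right) - 1 = 60 \left(-8\right) - 1 = -480 - 1 = -481$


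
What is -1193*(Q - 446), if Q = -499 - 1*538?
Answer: 1769219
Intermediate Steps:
Q = -1037 (Q = -499 - 538 = -1037)
-1193*(Q - 446) = -1193*(-1037 - 446) = -1193*(-1483) = 1769219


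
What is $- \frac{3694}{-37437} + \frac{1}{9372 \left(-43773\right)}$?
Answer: $\frac{505142858809}{5119391898324} \approx 0.098672$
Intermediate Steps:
$- \frac{3694}{-37437} + \frac{1}{9372 \left(-43773\right)} = \left(-3694\right) \left(- \frac{1}{37437}\right) + \frac{1}{9372} \left(- \frac{1}{43773}\right) = \frac{3694}{37437} - \frac{1}{410240556} = \frac{505142858809}{5119391898324}$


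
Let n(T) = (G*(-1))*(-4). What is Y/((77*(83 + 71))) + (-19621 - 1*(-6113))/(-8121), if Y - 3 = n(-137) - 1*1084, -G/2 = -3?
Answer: 21656281/13756974 ≈ 1.5742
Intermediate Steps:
G = 6 (G = -2*(-3) = 6)
n(T) = 24 (n(T) = (6*(-1))*(-4) = -6*(-4) = 24)
Y = -1057 (Y = 3 + (24 - 1*1084) = 3 + (24 - 1084) = 3 - 1060 = -1057)
Y/((77*(83 + 71))) + (-19621 - 1*(-6113))/(-8121) = -1057*1/(77*(83 + 71)) + (-19621 - 1*(-6113))/(-8121) = -1057/(77*154) + (-19621 + 6113)*(-1/8121) = -1057/11858 - 13508*(-1/8121) = -1057*1/11858 + 13508/8121 = -151/1694 + 13508/8121 = 21656281/13756974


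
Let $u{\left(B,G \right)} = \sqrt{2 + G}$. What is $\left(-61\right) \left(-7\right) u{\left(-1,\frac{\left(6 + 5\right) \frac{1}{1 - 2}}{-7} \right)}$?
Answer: $305 \sqrt{7} \approx 806.95$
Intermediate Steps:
$\left(-61\right) \left(-7\right) u{\left(-1,\frac{\left(6 + 5\right) \frac{1}{1 - 2}}{-7} \right)} = \left(-61\right) \left(-7\right) \sqrt{2 + \frac{\left(6 + 5\right) \frac{1}{1 - 2}}{-7}} = 427 \sqrt{2 + \frac{11}{-1} \left(- \frac{1}{7}\right)} = 427 \sqrt{2 + 11 \left(-1\right) \left(- \frac{1}{7}\right)} = 427 \sqrt{2 - - \frac{11}{7}} = 427 \sqrt{2 + \frac{11}{7}} = 427 \sqrt{\frac{25}{7}} = 427 \frac{5 \sqrt{7}}{7} = 305 \sqrt{7}$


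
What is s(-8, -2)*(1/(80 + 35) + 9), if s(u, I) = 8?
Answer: 8288/115 ≈ 72.070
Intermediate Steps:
s(-8, -2)*(1/(80 + 35) + 9) = 8*(1/(80 + 35) + 9) = 8*(1/115 + 9) = 8*(1036/115) = 8288/115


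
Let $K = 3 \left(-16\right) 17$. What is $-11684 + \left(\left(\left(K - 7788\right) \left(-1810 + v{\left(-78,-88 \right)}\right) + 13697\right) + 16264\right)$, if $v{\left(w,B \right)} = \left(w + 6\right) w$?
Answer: $-32728547$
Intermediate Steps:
$K = -816$ ($K = \left(-48\right) 17 = -816$)
$v{\left(w,B \right)} = w \left(6 + w\right)$ ($v{\left(w,B \right)} = \left(6 + w\right) w = w \left(6 + w\right)$)
$-11684 + \left(\left(\left(K - 7788\right) \left(-1810 + v{\left(-78,-88 \right)}\right) + 13697\right) + 16264\right) = -11684 + \left(\left(\left(-816 - 7788\right) \left(-1810 - 78 \left(6 - 78\right)\right) + 13697\right) + 16264\right) = -11684 + \left(\left(- 8604 \left(-1810 - -5616\right) + 13697\right) + 16264\right) = -11684 + \left(\left(- 8604 \left(-1810 + 5616\right) + 13697\right) + 16264\right) = -11684 + \left(\left(\left(-8604\right) 3806 + 13697\right) + 16264\right) = -11684 + \left(\left(-32746824 + 13697\right) + 16264\right) = -11684 + \left(-32733127 + 16264\right) = -11684 - 32716863 = -32728547$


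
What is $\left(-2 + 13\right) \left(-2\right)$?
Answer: $-22$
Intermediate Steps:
$\left(-2 + 13\right) \left(-2\right) = 11 \left(-2\right) = -22$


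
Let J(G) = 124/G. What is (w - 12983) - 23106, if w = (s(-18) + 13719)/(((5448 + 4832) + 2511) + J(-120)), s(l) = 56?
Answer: -477479309/13231 ≈ -36088.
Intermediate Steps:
w = 14250/13231 (w = (56 + 13719)/(((5448 + 4832) + 2511) + 124/(-120)) = 13775/((10280 + 2511) + 124*(-1/120)) = 13775/(12791 - 31/30) = 13775/(383699/30) = 13775*(30/383699) = 14250/13231 ≈ 1.0770)
(w - 12983) - 23106 = (14250/13231 - 12983) - 23106 = -171763823/13231 - 23106 = -477479309/13231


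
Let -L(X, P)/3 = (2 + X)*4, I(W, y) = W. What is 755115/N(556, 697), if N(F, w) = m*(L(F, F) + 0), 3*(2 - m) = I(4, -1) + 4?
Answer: 251705/1488 ≈ 169.16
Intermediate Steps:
L(X, P) = -24 - 12*X (L(X, P) = -3*(2 + X)*4 = -3*(8 + 4*X) = -24 - 12*X)
m = -⅔ (m = 2 - (4 + 4)/3 = 2 - ⅓*8 = 2 - 8/3 = -⅔ ≈ -0.66667)
N(F, w) = 16 + 8*F (N(F, w) = -2*((-24 - 12*F) + 0)/3 = -2*(-24 - 12*F)/3 = 16 + 8*F)
755115/N(556, 697) = 755115/(16 + 8*556) = 755115/(16 + 4448) = 755115/4464 = 755115*(1/4464) = 251705/1488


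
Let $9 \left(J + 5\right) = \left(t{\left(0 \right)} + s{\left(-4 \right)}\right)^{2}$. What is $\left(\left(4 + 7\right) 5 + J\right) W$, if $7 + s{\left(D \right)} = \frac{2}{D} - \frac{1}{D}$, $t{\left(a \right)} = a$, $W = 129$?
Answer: $\frac{345763}{48} \approx 7203.4$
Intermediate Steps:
$s{\left(D \right)} = -7 + \frac{1}{D}$ ($s{\left(D \right)} = -7 + \left(\frac{2}{D} - \frac{1}{D}\right) = -7 + \frac{1}{D}$)
$J = \frac{121}{144}$ ($J = -5 + \frac{\left(0 - \left(7 - \frac{1}{-4}\right)\right)^{2}}{9} = -5 + \frac{\left(0 - \frac{29}{4}\right)^{2}}{9} = -5 + \frac{\left(- \frac{29}{4}\right)^{2}}{9} = -5 + \frac{1}{9} \cdot \frac{841}{16} = -5 + \frac{841}{144} = \frac{121}{144} \approx 0.84028$)
$\left(\left(4 + 7\right) 5 + J\right) W = \left(\left(4 + 7\right) 5 + \frac{121}{144}\right) 129 = \left(11 \cdot 5 + \frac{121}{144}\right) 129 = \left(55 + \frac{121}{144}\right) 129 = \frac{8041}{144} \cdot 129 = \frac{345763}{48}$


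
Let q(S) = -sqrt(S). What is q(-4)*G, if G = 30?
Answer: -60*I ≈ -60.0*I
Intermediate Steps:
q(-4)*G = -sqrt(-4)*30 = -2*I*30 = -60*I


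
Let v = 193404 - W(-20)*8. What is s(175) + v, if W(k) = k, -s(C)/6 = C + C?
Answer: 191464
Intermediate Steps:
s(C) = -12*C (s(C) = -6*(C + C) = -12*C)
v = 193564 (v = 193404 - (-20)*8 = 193404 - 1*(-160) = 193404 + 160 = 193564)
s(175) + v = -12*175 + 193564 = -2100 + 193564 = 191464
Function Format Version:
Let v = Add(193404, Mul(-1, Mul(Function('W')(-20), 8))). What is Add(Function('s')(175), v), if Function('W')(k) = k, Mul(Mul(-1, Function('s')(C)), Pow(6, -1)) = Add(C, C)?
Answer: 191464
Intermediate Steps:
Function('s')(C) = Mul(-12, C) (Function('s')(C) = Mul(-6, Add(C, C)) = Mul(-6, Mul(2, C)) = Mul(-12, C))
v = 193564 (v = Add(193404, Mul(-1, Mul(-20, 8))) = Add(193404, Mul(-1, -160)) = Add(193404, 160) = 193564)
Add(Function('s')(175), v) = Add(Mul(-12, 175), 193564) = Add(-2100, 193564) = 191464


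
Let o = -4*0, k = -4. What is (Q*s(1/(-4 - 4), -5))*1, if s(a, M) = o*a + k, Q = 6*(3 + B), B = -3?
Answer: 0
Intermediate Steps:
o = 0
Q = 0 (Q = 6*(3 - 3) = 6*0 = 0)
s(a, M) = -4 (s(a, M) = 0*a - 4 = 0 - 4 = -4)
(Q*s(1/(-4 - 4), -5))*1 = (0*(-4))*1 = 0*1 = 0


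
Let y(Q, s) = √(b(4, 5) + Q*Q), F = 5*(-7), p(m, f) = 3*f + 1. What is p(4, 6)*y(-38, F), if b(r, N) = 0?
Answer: 722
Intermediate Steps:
p(m, f) = 1 + 3*f
F = -35
y(Q, s) = √(Q²) (y(Q, s) = √(0 + Q*Q) = √(0 + Q²) = √(Q²))
p(4, 6)*y(-38, F) = (1 + 3*6)*√((-38)²) = (1 + 18)*√1444 = 19*38 = 722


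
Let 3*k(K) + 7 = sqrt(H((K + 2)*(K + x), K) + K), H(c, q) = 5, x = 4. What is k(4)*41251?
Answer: -165004/3 ≈ -55001.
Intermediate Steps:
k(K) = -7/3 + sqrt(5 + K)/3
k(4)*41251 = (-7/3 + sqrt(5 + 4)/3)*41251 = (-7/3 + sqrt(9)/3)*41251 = (-7/3 + (1/3)*3)*41251 = (-7/3 + 1)*41251 = -4/3*41251 = -165004/3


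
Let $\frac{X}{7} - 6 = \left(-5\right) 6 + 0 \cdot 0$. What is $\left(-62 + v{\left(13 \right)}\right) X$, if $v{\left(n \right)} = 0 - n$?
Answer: $12600$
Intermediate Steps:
$X = -168$ ($X = 42 + 7 \left(\left(-5\right) 6 + 0 \cdot 0\right) = 42 + 7 \left(-30 + 0\right) = 42 + 7 \left(-30\right) = 42 - 210 = -168$)
$v{\left(n \right)} = - n$
$\left(-62 + v{\left(13 \right)}\right) X = \left(-62 - 13\right) \left(-168\right) = \left(-75\right) \left(-168\right) = 12600$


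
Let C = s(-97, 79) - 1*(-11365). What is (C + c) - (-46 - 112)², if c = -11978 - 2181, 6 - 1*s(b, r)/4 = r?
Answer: -28050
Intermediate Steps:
s(b, r) = 24 - 4*r
C = 11073 (C = (24 - 4*79) - 1*(-11365) = (24 - 316) + 11365 = -292 + 11365 = 11073)
c = -14159
(C + c) - (-46 - 112)² = (11073 - 14159) - (-46 - 112)² = -3086 - 1*(-158)² = -3086 - 1*24964 = -3086 - 24964 = -28050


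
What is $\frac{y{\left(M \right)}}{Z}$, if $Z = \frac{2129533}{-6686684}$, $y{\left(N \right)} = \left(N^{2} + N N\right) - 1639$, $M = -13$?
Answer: $\frac{8699375884}{2129533} \approx 4085.1$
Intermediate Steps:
$y{\left(N \right)} = -1639 + 2 N^{2}$ ($y{\left(N \right)} = \left(N^{2} + N^{2}\right) - 1639 = 2 N^{2} - 1639 = -1639 + 2 N^{2}$)
$Z = - \frac{2129533}{6686684}$ ($Z = 2129533 \left(- \frac{1}{6686684}\right) = - \frac{2129533}{6686684} \approx -0.31847$)
$\frac{y{\left(M \right)}}{Z} = \frac{-1639 + 2 \left(-13\right)^{2}}{- \frac{2129533}{6686684}} = \left(-1639 + 2 \cdot 169\right) \left(- \frac{6686684}{2129533}\right) = \left(-1639 + 338\right) \left(- \frac{6686684}{2129533}\right) = \left(-1301\right) \left(- \frac{6686684}{2129533}\right) = \frac{8699375884}{2129533}$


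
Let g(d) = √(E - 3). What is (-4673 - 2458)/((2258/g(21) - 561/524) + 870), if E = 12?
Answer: -11209932/2549149 ≈ -4.3975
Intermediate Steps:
g(d) = 3 (g(d) = √(12 - 3) = √9 = 3)
(-4673 - 2458)/((2258/g(21) - 561/524) + 870) = (-4673 - 2458)/((2258/3 - 561/524) + 870) = -7131/((2258*(⅓) - 561*1/524) + 870) = -7131/((2258/3 - 561/524) + 870) = -7131/(1181509/1572 + 870) = -7131/2549149/1572 = -7131*1572/2549149 = -11209932/2549149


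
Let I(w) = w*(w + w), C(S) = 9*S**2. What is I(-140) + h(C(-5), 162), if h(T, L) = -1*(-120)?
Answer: 39320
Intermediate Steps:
h(T, L) = 120
I(w) = 2*w**2 (I(w) = w*(2*w) = 2*w**2)
I(-140) + h(C(-5), 162) = 2*(-140)**2 + 120 = 2*19600 + 120 = 39200 + 120 = 39320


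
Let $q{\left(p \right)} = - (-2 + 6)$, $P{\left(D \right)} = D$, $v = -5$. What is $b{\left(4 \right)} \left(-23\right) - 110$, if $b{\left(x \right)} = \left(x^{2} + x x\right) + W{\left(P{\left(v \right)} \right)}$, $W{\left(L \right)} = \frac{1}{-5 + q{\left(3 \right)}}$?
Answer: $- \frac{7591}{9} \approx -843.44$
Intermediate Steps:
$q{\left(p \right)} = -4$ ($q{\left(p \right)} = \left(-1\right) 4 = -4$)
$W{\left(L \right)} = - \frac{1}{9}$ ($W{\left(L \right)} = \frac{1}{-5 - 4} = \frac{1}{-9} = - \frac{1}{9}$)
$b{\left(x \right)} = - \frac{1}{9} + 2 x^{2}$ ($b{\left(x \right)} = \left(x^{2} + x x\right) - \frac{1}{9} = \left(x^{2} + x^{2}\right) - \frac{1}{9} = 2 x^{2} - \frac{1}{9} = - \frac{1}{9} + 2 x^{2}$)
$b{\left(4 \right)} \left(-23\right) - 110 = \left(- \frac{1}{9} + 2 \cdot 4^{2}\right) \left(-23\right) - 110 = \left(- \frac{1}{9} + 2 \cdot 16\right) \left(-23\right) - 110 = \left(- \frac{1}{9} + 32\right) \left(-23\right) - 110 = \frac{287}{9} \left(-23\right) - 110 = - \frac{6601}{9} - 110 = - \frac{7591}{9}$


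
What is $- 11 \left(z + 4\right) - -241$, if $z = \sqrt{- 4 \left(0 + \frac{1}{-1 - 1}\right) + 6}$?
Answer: $197 - 22 \sqrt{2} \approx 165.89$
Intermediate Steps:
$z = 2 \sqrt{2}$ ($z = \sqrt{- 4 \left(0 + \frac{1}{-2}\right) + 6} = \sqrt{- 4 \left(0 - \frac{1}{2}\right) + 6} = \sqrt{\left(-4\right) \left(- \frac{1}{2}\right) + 6} = \sqrt{2 + 6} = \sqrt{8} = 2 \sqrt{2} \approx 2.8284$)
$- 11 \left(z + 4\right) - -241 = - 11 \left(2 \sqrt{2} + 4\right) - -241 = - 11 \left(4 + 2 \sqrt{2}\right) + 241 = \left(-44 - 22 \sqrt{2}\right) + 241 = 197 - 22 \sqrt{2}$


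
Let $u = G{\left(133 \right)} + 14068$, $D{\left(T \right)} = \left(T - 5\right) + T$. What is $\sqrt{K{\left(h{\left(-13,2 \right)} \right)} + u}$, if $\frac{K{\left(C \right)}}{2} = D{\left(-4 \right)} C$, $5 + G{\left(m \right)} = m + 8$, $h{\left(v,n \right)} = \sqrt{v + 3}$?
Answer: $\sqrt{14204 - 26 i \sqrt{10}} \approx 119.18 - 0.3449 i$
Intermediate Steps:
$D{\left(T \right)} = -5 + 2 T$ ($D{\left(T \right)} = \left(-5 + T\right) + T = -5 + 2 T$)
$h{\left(v,n \right)} = \sqrt{3 + v}$
$G{\left(m \right)} = 3 + m$ ($G{\left(m \right)} = -5 + \left(m + 8\right) = -5 + \left(8 + m\right) = 3 + m$)
$K{\left(C \right)} = - 26 C$ ($K{\left(C \right)} = 2 \left(-5 + 2 \left(-4\right)\right) C = 2 \left(-5 - 8\right) C = 2 \left(- 13 C\right) = - 26 C$)
$u = 14204$ ($u = \left(3 + 133\right) + 14068 = 136 + 14068 = 14204$)
$\sqrt{K{\left(h{\left(-13,2 \right)} \right)} + u} = \sqrt{- 26 \sqrt{3 - 13} + 14204} = \sqrt{- 26 \sqrt{-10} + 14204} = \sqrt{- 26 i \sqrt{10} + 14204} = \sqrt{14204 - 26 i \sqrt{10}}$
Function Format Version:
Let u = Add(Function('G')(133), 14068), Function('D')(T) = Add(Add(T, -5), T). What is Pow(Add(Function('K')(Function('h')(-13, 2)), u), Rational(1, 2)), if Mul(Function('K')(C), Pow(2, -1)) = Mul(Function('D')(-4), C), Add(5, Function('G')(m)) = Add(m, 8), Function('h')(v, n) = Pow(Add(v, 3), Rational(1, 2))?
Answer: Pow(Add(14204, Mul(-26, I, Pow(10, Rational(1, 2)))), Rational(1, 2)) ≈ Add(119.18, Mul(-0.3449, I))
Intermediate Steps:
Function('D')(T) = Add(-5, Mul(2, T)) (Function('D')(T) = Add(Add(-5, T), T) = Add(-5, Mul(2, T)))
Function('h')(v, n) = Pow(Add(3, v), Rational(1, 2))
Function('G')(m) = Add(3, m) (Function('G')(m) = Add(-5, Add(m, 8)) = Add(-5, Add(8, m)) = Add(3, m))
Function('K')(C) = Mul(-26, C) (Function('K')(C) = Mul(2, Mul(Add(-5, Mul(2, -4)), C)) = Mul(2, Mul(Add(-5, -8), C)) = Mul(2, Mul(-13, C)) = Mul(-26, C))
u = 14204 (u = Add(Add(3, 133), 14068) = Add(136, 14068) = 14204)
Pow(Add(Function('K')(Function('h')(-13, 2)), u), Rational(1, 2)) = Pow(Add(Mul(-26, Pow(Add(3, -13), Rational(1, 2))), 14204), Rational(1, 2)) = Pow(Add(Mul(-26, Pow(-10, Rational(1, 2))), 14204), Rational(1, 2)) = Pow(Add(Mul(-26, Mul(I, Pow(10, Rational(1, 2)))), 14204), Rational(1, 2)) = Pow(Add(Mul(-26, I, Pow(10, Rational(1, 2))), 14204), Rational(1, 2)) = Pow(Add(14204, Mul(-26, I, Pow(10, Rational(1, 2)))), Rational(1, 2))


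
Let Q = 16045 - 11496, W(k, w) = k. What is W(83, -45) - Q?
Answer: -4466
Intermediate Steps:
Q = 4549
W(83, -45) - Q = 83 - 1*4549 = 83 - 4549 = -4466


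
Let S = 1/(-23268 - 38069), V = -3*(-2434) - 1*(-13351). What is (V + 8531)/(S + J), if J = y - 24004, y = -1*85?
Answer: -895029504/738773497 ≈ -1.2115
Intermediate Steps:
V = 20653 (V = 7302 + 13351 = 20653)
y = -85
S = -1/61337 (S = 1/(-61337) = -1/61337 ≈ -1.6303e-5)
J = -24089 (J = -85 - 24004 = -24089)
(V + 8531)/(S + J) = (20653 + 8531)/(-1/61337 - 24089) = 29184/(-1477546994/61337) = 29184*(-61337/1477546994) = -895029504/738773497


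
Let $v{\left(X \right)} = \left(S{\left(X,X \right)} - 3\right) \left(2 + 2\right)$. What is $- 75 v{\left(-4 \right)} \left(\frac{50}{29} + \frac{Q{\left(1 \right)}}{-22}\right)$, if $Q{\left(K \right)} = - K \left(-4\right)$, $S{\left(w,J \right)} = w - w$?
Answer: $\frac{442800}{319} \approx 1388.1$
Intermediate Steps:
$S{\left(w,J \right)} = 0$
$Q{\left(K \right)} = 4 K$ ($Q{\left(K \right)} = - \left(-4\right) K = 4 K$)
$v{\left(X \right)} = -12$ ($v{\left(X \right)} = \left(0 - 3\right) \left(2 + 2\right) = \left(-3\right) 4 = -12$)
$- 75 v{\left(-4 \right)} \left(\frac{50}{29} + \frac{Q{\left(1 \right)}}{-22}\right) = \left(-75\right) \left(-12\right) \left(\frac{50}{29} + \frac{4 \cdot 1}{-22}\right) = 900 \left(50 \cdot \frac{1}{29} + 4 \left(- \frac{1}{22}\right)\right) = 900 \left(\frac{50}{29} - \frac{2}{11}\right) = 900 \cdot \frac{492}{319} = \frac{442800}{319}$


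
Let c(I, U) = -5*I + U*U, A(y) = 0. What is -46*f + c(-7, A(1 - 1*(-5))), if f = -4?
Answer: 219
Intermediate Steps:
c(I, U) = U² - 5*I (c(I, U) = -5*I + U² = U² - 5*I)
-46*f + c(-7, A(1 - 1*(-5))) = -46*(-4) + (0² - 5*(-7)) = 184 + (0 + 35) = 184 + 35 = 219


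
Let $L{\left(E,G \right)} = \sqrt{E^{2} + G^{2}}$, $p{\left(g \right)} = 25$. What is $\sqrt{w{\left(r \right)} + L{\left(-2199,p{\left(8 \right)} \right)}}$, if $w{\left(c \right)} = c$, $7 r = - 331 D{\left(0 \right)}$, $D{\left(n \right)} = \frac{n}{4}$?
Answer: $\sqrt{97} \sqrt[4]{514} \approx 46.895$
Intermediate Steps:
$D{\left(n \right)} = \frac{n}{4}$ ($D{\left(n \right)} = n \frac{1}{4} = \frac{n}{4}$)
$r = 0$ ($r = \frac{\left(-331\right) \frac{1}{4} \cdot 0}{7} = \frac{\left(-331\right) 0}{7} = \frac{1}{7} \cdot 0 = 0$)
$\sqrt{w{\left(r \right)} + L{\left(-2199,p{\left(8 \right)} \right)}} = \sqrt{0 + \sqrt{\left(-2199\right)^{2} + 25^{2}}} = \sqrt{0 + \sqrt{4835601 + 625}} = \sqrt{0 + \sqrt{4836226}} = \sqrt{0 + 97 \sqrt{514}} = \sqrt{97 \sqrt{514}} = \sqrt{97} \sqrt[4]{514}$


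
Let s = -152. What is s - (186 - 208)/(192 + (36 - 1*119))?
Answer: -16546/109 ≈ -151.80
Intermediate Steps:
s - (186 - 208)/(192 + (36 - 1*119)) = -152 - (186 - 208)/(192 + (36 - 1*119)) = -152 - (-22)/(192 + (36 - 119)) = -152 - (-22)/(192 - 83) = -152 - (-22)/109 = -152 - 1*(-22/109) = -152 + 22/109 = -16546/109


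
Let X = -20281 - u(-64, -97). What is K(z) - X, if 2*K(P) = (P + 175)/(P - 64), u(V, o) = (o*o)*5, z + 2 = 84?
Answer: 2423993/36 ≈ 67333.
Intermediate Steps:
z = 82 (z = -2 + 84 = 82)
u(V, o) = 5*o² (u(V, o) = o²*5 = 5*o²)
K(P) = (175 + P)/(2*(-64 + P)) (K(P) = ((P + 175)/(P - 64))/2 = ((175 + P)/(-64 + P))/2 = (175 + P)/(2*(-64 + P)))
X = -67326 (X = -20281 - 5*(-97)² = -20281 - 5*9409 = -20281 - 1*47045 = -20281 - 47045 = -67326)
K(z) - X = (175 + 82)/(2*(-64 + 82)) - 1*(-67326) = (½)*257/18 + 67326 = (½)*(1/18)*257 + 67326 = 257/36 + 67326 = 2423993/36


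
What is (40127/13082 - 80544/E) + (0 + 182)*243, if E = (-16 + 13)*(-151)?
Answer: 87018077973/1975382 ≈ 44051.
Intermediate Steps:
E = 453 (E = -3*(-151) = 453)
(40127/13082 - 80544/E) + (0 + 182)*243 = (40127/13082 - 80544/453) + (0 + 182)*243 = (40127*(1/13082) - 80544*1/453) + 182*243 = (40127/13082 - 26848/151) + 44226 = -345166359/1975382 + 44226 = 87018077973/1975382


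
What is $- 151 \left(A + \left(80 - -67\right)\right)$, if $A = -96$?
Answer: $-7701$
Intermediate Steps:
$- 151 \left(A + \left(80 - -67\right)\right) = - 151 \left(-96 + \left(80 - -67\right)\right) = - 151 \left(-96 + \left(80 + 67\right)\right) = - 151 \left(-96 + 147\right) = \left(-151\right) 51 = -7701$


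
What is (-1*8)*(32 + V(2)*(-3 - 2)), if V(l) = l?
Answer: -176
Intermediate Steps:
(-1*8)*(32 + V(2)*(-3 - 2)) = (-1*8)*(32 + 2*(-3 - 2)) = -8*(32 + 2*(-5)) = -8*(32 - 10) = -8*22 = -176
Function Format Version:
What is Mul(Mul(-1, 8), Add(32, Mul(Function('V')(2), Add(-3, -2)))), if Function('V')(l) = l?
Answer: -176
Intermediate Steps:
Mul(Mul(-1, 8), Add(32, Mul(Function('V')(2), Add(-3, -2)))) = Mul(Mul(-1, 8), Add(32, Mul(2, Add(-3, -2)))) = Mul(-8, Add(32, Mul(2, -5))) = Mul(-8, Add(32, -10)) = Mul(-8, 22) = -176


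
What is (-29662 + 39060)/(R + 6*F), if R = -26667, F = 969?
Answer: -9398/20853 ≈ -0.45068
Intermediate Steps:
(-29662 + 39060)/(R + 6*F) = (-29662 + 39060)/(-26667 + 6*969) = 9398/(-26667 + 5814) = 9398/(-20853) = 9398*(-1/20853) = -9398/20853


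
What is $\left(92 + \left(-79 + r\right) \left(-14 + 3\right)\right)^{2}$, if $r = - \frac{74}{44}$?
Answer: $\frac{3837681}{4} \approx 9.5942 \cdot 10^{5}$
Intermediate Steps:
$r = - \frac{37}{22}$ ($r = \left(-74\right) \frac{1}{44} = - \frac{37}{22} \approx -1.6818$)
$\left(92 + \left(-79 + r\right) \left(-14 + 3\right)\right)^{2} = \left(92 + \left(-79 - \frac{37}{22}\right) \left(-14 + 3\right)\right)^{2} = \left(92 - - \frac{1775}{2}\right)^{2} = \left(92 + \frac{1775}{2}\right)^{2} = \left(\frac{1959}{2}\right)^{2} = \frac{3837681}{4}$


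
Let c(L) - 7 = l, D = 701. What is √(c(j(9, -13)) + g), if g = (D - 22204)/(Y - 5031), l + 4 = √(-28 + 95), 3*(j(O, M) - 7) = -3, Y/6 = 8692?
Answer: √(5647923060 + 2220388641*√67)/47121 ≈ 3.2755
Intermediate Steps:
Y = 52152 (Y = 6*8692 = 52152)
j(O, M) = 6 (j(O, M) = 7 + (⅓)*(-3) = 7 - 1 = 6)
l = -4 + √67 (l = -4 + √(-28 + 95) = -4 + √67 ≈ 4.1854)
c(L) = 3 + √67 (c(L) = 7 + (-4 + √67) = 3 + √67)
g = -21503/47121 (g = (701 - 22204)/(52152 - 5031) = -21503/47121 ≈ -0.45634)
√(c(j(9, -13)) + g) = √((3 + √67) - 21503/47121) = √(119860/47121 + √67)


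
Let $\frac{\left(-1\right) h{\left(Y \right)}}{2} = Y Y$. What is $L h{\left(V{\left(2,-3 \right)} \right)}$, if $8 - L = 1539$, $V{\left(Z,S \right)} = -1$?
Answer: $3062$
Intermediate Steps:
$h{\left(Y \right)} = - 2 Y^{2}$ ($h{\left(Y \right)} = - 2 Y Y = - 2 Y^{2}$)
$L = -1531$ ($L = 8 - 1539 = -1531$)
$L h{\left(V{\left(2,-3 \right)} \right)} = - 1531 \left(- 2 \left(-1\right)^{2}\right) = - 1531 \left(\left(-2\right) 1\right) = \left(-1531\right) \left(-2\right) = 3062$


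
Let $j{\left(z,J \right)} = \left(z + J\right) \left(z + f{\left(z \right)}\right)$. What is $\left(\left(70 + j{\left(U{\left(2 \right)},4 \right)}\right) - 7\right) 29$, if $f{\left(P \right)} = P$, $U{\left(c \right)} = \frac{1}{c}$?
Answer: $\frac{3915}{2} \approx 1957.5$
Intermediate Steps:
$j{\left(z,J \right)} = 2 z \left(J + z\right)$ ($j{\left(z,J \right)} = \left(z + J\right) \left(z + z\right) = \left(J + z\right) 2 z = 2 z \left(J + z\right)$)
$\left(\left(70 + j{\left(U{\left(2 \right)},4 \right)}\right) - 7\right) 29 = \left(\left(70 + \frac{2 \left(4 + \frac{1}{2}\right)}{2}\right) - 7\right) 29 = \left(\left(70 + 2 \cdot \frac{1}{2} \left(4 + \frac{1}{2}\right)\right) - 7\right) 29 = \left(\left(70 + 2 \cdot \frac{1}{2} \cdot \frac{9}{2}\right) - 7\right) 29 = \left(\left(70 + \frac{9}{2}\right) - 7\right) 29 = \left(\frac{149}{2} - 7\right) 29 = \frac{135}{2} \cdot 29 = \frac{3915}{2}$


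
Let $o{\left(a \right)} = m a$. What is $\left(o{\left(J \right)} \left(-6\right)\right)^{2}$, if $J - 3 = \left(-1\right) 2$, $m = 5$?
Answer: $900$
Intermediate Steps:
$J = 1$ ($J = 3 - 2 = 1$)
$o{\left(a \right)} = 5 a$
$\left(o{\left(J \right)} \left(-6\right)\right)^{2} = \left(5 \cdot 1 \left(-6\right)\right)^{2} = \left(5 \left(-6\right)\right)^{2} = \left(-30\right)^{2} = 900$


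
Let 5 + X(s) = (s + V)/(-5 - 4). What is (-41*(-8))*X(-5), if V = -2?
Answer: -12464/9 ≈ -1384.9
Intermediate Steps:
X(s) = -43/9 - s/9 (X(s) = -5 + (s - 2)/(-5 - 4) = -5 + (-2 + s)/(-9) = -5 + (-2 + s)*(-⅑) = -5 + (2/9 - s/9) = -43/9 - s/9)
(-41*(-8))*X(-5) = (-41*(-8))*(-43/9 - ⅑*(-5)) = 328*(-43/9 + 5/9) = 328*(-38/9) = -12464/9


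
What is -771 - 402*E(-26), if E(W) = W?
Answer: 9681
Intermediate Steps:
-771 - 402*E(-26) = -771 - 402*(-26) = -771 + 10452 = 9681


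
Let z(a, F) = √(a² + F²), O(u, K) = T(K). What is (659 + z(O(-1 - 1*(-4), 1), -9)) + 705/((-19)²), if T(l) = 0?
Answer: 241853/361 ≈ 669.95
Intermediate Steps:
O(u, K) = 0
z(a, F) = √(F² + a²)
(659 + z(O(-1 - 1*(-4), 1), -9)) + 705/((-19)²) = (659 + √((-9)² + 0²)) + 705/((-19)²) = (659 + √(81 + 0)) + 705/361 = (659 + √81) + 705*(1/361) = (659 + 9) + 705/361 = 668 + 705/361 = 241853/361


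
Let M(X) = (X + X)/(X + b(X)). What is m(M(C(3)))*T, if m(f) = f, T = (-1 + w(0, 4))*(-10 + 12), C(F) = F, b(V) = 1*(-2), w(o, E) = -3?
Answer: -48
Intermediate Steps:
b(V) = -2
M(X) = 2*X/(-2 + X) (M(X) = (X + X)/(X - 2) = (2*X)/(-2 + X) = 2*X/(-2 + X))
T = -8 (T = (-1 - 3)*(-10 + 12) = -4*2 = -8)
m(M(C(3)))*T = (2*3/(-2 + 3))*(-8) = (2*3/1)*(-8) = (2*3*1)*(-8) = 6*(-8) = -48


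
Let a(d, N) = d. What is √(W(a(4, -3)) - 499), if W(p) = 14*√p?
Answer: I*√471 ≈ 21.703*I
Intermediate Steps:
√(W(a(4, -3)) - 499) = √(14*√4 - 499) = √(14*2 - 499) = √(28 - 499) = √(-471) = I*√471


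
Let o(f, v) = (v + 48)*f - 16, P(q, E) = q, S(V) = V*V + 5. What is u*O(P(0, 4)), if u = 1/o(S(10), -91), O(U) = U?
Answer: 0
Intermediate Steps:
S(V) = 5 + V² (S(V) = V² + 5 = 5 + V²)
o(f, v) = -16 + f*(48 + v) (o(f, v) = (48 + v)*f - 16 = f*(48 + v) - 16 = -16 + f*(48 + v))
u = -1/4531 (u = 1/(-16 + 48*(5 + 10²) + (5 + 10²)*(-91)) = 1/(-16 + 48*(5 + 100) + (5 + 100)*(-91)) = 1/(-16 + 48*105 + 105*(-91)) = 1/(-16 + 5040 - 9555) = 1/(-4531) = -1/4531 ≈ -0.00022070)
u*O(P(0, 4)) = -1/4531*0 = 0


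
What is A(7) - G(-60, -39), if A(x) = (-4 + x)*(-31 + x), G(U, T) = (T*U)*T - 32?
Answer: 91220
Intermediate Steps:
G(U, T) = -32 + U*T² (G(U, T) = U*T² - 32 = -32 + U*T²)
A(x) = (-31 + x)*(-4 + x)
A(7) - G(-60, -39) = (124 + 7² - 35*7) - (-32 - 60*(-39)²) = (124 + 49 - 245) - (-32 - 60*1521) = -72 - (-32 - 91260) = -72 - 1*(-91292) = -72 + 91292 = 91220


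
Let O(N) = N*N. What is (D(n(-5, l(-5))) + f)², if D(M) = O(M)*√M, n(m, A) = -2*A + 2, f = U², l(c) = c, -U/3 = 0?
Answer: 248832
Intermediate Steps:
U = 0 (U = -3*0 = 0)
f = 0 (f = 0² = 0)
O(N) = N²
n(m, A) = 2 - 2*A
D(M) = M^(5/2) (D(M) = M²*√M = M^(5/2))
(D(n(-5, l(-5))) + f)² = ((2 - 2*(-5))^(5/2) + 0)² = ((2 + 10)^(5/2) + 0)² = (12^(5/2) + 0)² = (288*√3 + 0)² = (288*√3)² = 248832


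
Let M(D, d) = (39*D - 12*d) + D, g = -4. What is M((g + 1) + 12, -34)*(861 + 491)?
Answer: 1038336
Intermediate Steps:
M(D, d) = -12*d + 40*D (M(D, d) = (-12*d + 39*D) + D = -12*d + 40*D)
M((g + 1) + 12, -34)*(861 + 491) = (-12*(-34) + 40*((-4 + 1) + 12))*(861 + 491) = (408 + 40*(-3 + 12))*1352 = (408 + 40*9)*1352 = (408 + 360)*1352 = 768*1352 = 1038336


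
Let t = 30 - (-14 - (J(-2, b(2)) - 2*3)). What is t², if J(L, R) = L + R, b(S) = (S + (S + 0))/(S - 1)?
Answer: 1600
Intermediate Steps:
b(S) = 2*S/(-1 + S) (b(S) = (S + S)/(-1 + S) = (2*S)/(-1 + S) = 2*S/(-1 + S))
t = 40 (t = 30 - (-14 - ((-2 + 2*2/(-1 + 2)) - 2*3)) = 30 - (-14 - ((-2 + 2*2/1) - 6)) = 30 - (-14 - ((-2 + 2*2*1) - 6)) = 30 - (-14 - ((-2 + 4) - 6)) = 30 - (-14 - (2 - 6)) = 30 - (-14 - 1*(-4)) = 30 - (-14 + 4) = 30 - 1*(-10) = 30 + 10 = 40)
t² = 40² = 1600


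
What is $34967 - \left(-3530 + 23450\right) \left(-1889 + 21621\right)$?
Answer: $-393026473$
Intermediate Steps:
$34967 - \left(-3530 + 23450\right) \left(-1889 + 21621\right) = 34967 - 19920 \cdot 19732 = 34967 - 393061440 = -393026473$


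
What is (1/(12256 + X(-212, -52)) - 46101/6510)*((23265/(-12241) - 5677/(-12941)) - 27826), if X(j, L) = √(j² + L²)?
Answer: 158935957915015758915751/806536850645258215 + 2204084986157*√2978/2973407744314316 ≈ 1.9706e+5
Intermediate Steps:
X(j, L) = √(L² + j²)
(1/(12256 + X(-212, -52)) - 46101/6510)*((23265/(-12241) - 5677/(-12941)) - 27826) = (1/(12256 + √((-52)² + (-212)²)) - 46101/6510)*((23265/(-12241) - 5677/(-12941)) - 27826) = (1/(12256 + √(2704 + 44944)) - 46101*1/6510)*((23265*(-1/12241) - 5677*(-1/12941)) - 27826) = (1/(12256 + √47648) - 15367/2170)*((-23265/12241 + 5677/12941) - 27826) = (1/(12256 + 4*√2978) - 15367/2170)*(-231580208/158410781 - 27826) = (-15367/2170 + 1/(12256 + 4*√2978))*(-4408169972314/158410781) = 33870173982274619/171875697385 - 4408169972314/(158410781*(12256 + 4*√2978))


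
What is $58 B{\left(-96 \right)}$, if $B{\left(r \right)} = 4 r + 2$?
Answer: $-22156$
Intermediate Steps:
$B{\left(r \right)} = 2 + 4 r$
$58 B{\left(-96 \right)} = 58 \left(2 + 4 \left(-96\right)\right) = 58 \left(2 - 384\right) = 58 \left(-382\right) = -22156$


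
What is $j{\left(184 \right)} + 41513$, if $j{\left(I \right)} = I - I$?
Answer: $41513$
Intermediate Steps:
$j{\left(I \right)} = 0$
$j{\left(184 \right)} + 41513 = 0 + 41513 = 41513$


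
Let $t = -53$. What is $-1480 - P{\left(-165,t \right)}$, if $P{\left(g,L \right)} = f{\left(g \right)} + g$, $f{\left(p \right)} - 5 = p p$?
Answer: $-28545$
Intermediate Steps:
$f{\left(p \right)} = 5 + p^{2}$ ($f{\left(p \right)} = 5 + p p = 5 + p^{2}$)
$P{\left(g,L \right)} = 5 + g + g^{2}$ ($P{\left(g,L \right)} = \left(5 + g^{2}\right) + g = 5 + g + g^{2}$)
$-1480 - P{\left(-165,t \right)} = -1480 - \left(5 - 165 + \left(-165\right)^{2}\right) = -1480 - \left(5 - 165 + 27225\right) = -1480 - 27065 = -28545$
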